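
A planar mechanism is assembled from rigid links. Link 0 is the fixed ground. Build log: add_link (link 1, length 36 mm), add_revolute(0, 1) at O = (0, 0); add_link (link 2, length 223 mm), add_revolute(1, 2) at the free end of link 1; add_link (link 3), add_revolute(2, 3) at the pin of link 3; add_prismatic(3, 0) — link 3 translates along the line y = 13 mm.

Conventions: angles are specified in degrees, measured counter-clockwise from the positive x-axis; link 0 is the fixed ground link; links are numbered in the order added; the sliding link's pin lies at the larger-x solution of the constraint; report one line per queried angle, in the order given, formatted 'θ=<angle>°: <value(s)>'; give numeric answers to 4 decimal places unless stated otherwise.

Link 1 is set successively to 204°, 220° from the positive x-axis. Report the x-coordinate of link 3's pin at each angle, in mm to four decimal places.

geometry: r = 36 mm, L = 223 mm, e = 13 mm
θ=204°: crank pin P = (r cos θ, r sin θ) = (-32.887636, -14.642519)
θ=204°: h = r sin θ − e = -14.642519 − 13 = -27.642519
θ=204°: x = r cos θ + √(L² − h²) = -32.887636 + 221.280119 = 188.392483
θ=220°: crank pin P = (r cos θ, r sin θ) = (-27.577600, -23.140354)
θ=220°: h = r sin θ − e = -23.140354 − 13 = -36.140354
θ=220°: x = r cos θ + √(L² − h²) = -27.577600 + 220.051982 = 192.474382

θ=204°: 188.3925
θ=220°: 192.4744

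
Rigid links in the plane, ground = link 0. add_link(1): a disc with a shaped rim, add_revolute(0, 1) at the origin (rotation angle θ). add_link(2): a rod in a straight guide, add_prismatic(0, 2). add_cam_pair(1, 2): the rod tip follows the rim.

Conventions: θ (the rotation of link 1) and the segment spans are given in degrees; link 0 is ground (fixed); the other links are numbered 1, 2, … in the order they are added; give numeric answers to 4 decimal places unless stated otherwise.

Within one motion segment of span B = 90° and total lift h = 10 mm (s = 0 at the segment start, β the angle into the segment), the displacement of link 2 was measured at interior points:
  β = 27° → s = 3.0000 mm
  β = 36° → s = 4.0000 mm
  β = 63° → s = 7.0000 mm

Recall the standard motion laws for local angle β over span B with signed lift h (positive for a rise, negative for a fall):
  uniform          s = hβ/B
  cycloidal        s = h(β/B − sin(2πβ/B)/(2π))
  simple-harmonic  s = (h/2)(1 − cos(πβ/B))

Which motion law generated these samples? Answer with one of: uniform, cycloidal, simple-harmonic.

candidates at β/B = r: uniform s = h·r (linear in β); cycloidal s = h·(r − sin(2πr)/(2π)); simple-harmonic s = (h/2)(1 − cos(πr))
β=27°: printed 3.0000 | uniform 3.0000, cycloidal 1.4863, simple-harmonic 2.0611
β=36°: printed 4.0000 | uniform 4.0000, cycloidal 3.0645, simple-harmonic 3.4549
β=63°: printed 7.0000 | uniform 7.0000, cycloidal 8.5137, simple-harmonic 7.9389
only one law matches every sample → uniform

uniform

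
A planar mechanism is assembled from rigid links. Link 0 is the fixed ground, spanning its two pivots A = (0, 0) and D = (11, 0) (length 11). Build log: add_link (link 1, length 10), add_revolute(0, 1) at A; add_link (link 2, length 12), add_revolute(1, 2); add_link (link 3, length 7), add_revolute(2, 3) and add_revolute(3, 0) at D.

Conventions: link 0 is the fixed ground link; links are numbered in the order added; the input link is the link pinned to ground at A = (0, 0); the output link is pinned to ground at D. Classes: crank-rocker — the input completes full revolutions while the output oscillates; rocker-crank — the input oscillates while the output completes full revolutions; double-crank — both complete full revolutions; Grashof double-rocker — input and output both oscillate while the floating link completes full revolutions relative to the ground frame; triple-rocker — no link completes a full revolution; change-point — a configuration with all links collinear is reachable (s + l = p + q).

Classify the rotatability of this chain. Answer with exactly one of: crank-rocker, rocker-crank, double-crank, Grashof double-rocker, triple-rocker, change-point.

lengths: ground=11, input=10, coupler=12, output=7
sorted: s=7 (shortest), l=12 (longest), p+q=21
s + l = 19 vs p + q = 21
s + l < p + q (Grashof) with shortest = output link → rocker-crank

rocker-crank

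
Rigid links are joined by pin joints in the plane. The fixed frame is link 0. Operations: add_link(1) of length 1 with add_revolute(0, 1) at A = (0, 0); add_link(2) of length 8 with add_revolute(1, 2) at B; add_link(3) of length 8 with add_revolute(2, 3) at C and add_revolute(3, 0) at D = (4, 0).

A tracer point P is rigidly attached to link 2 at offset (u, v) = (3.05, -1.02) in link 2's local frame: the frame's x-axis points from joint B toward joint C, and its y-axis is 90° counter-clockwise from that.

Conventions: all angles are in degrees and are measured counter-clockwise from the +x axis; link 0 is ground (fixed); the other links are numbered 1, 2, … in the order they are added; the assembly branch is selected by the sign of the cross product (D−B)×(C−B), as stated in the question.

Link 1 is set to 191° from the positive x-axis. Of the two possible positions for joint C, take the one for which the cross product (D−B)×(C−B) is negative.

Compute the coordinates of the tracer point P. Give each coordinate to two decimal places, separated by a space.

A=(0,0), D=(4.00,0)
B = A + 1.00·(cos191°, sin191°) = (-0.9816, -0.1908)
|BD| = 4.9853
circle(B,8.00) ∩ circle(D,8.00): a=2.4926, h=7.6018
  candidates: C₊=(1.2182,7.5008) cross=37.897; C₋=(1.8001,-7.6916) cross=-37.897
  branch - wants cross < 0 → take C=(1.8001,-7.6916) (cross=-37.897)
ex = (C−B)/|BC| = (0.3477,-0.9376); ey = (0.9376,0.3477)
P = B + 3.05·ex + -1.02·ey = (-0.8774,-3.4052)

-0.88 -3.41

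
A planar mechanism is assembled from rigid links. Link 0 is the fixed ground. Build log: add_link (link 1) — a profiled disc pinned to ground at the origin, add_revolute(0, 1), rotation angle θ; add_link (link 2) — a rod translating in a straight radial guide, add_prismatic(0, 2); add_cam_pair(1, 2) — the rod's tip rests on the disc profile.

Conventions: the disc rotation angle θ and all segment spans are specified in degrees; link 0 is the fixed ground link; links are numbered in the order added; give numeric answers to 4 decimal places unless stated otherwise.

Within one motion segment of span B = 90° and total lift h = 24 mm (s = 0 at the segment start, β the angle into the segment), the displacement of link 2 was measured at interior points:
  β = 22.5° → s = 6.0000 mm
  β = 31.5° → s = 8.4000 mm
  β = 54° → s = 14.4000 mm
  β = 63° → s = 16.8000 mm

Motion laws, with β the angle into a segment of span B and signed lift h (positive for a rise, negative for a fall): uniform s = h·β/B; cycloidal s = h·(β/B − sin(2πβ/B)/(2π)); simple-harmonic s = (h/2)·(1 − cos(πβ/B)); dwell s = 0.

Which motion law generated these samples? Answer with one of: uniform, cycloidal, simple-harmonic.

candidates at β/B = r: uniform s = h·r (linear in β); cycloidal s = h·(r − sin(2πr)/(2π)); simple-harmonic s = (h/2)(1 − cos(πr))
β=22.5°: printed 6.0000 | uniform 6.0000, cycloidal 2.1803, simple-harmonic 3.5147
β=31.5°: printed 8.4000 | uniform 8.4000, cycloidal 5.3098, simple-harmonic 6.5521
β=54°: printed 14.4000 | uniform 14.4000, cycloidal 16.6452, simple-harmonic 15.7082
β=63°: printed 16.8000 | uniform 16.8000, cycloidal 20.4328, simple-harmonic 19.0534
only one law matches every sample → uniform

uniform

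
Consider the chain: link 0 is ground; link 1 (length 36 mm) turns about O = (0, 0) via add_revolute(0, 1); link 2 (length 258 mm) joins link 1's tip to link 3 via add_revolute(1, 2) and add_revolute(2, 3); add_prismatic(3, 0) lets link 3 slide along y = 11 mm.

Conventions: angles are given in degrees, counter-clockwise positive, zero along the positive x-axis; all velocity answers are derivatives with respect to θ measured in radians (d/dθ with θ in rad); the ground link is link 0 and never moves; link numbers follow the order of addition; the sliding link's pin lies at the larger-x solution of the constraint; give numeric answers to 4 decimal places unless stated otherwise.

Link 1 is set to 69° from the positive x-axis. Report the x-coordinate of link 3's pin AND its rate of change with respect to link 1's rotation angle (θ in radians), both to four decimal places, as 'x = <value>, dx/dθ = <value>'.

geometry: r = 36 mm, L = 258 mm, e = 11 mm
crank pin P = (r cos θ, r sin θ) = (12.901246, 33.608895)
h = r sin θ − e = 33.608895 − 11 = 22.608895
x = r cos θ + √(L² − h²) = 12.901246 + 257.007467 = 269.908713
dx/dθ = −r sin θ − h·r cos θ/√(L² − h²) (θ in radians; h = 22.608895) = -34.743815

x = 269.9087, dx/dθ = -34.7438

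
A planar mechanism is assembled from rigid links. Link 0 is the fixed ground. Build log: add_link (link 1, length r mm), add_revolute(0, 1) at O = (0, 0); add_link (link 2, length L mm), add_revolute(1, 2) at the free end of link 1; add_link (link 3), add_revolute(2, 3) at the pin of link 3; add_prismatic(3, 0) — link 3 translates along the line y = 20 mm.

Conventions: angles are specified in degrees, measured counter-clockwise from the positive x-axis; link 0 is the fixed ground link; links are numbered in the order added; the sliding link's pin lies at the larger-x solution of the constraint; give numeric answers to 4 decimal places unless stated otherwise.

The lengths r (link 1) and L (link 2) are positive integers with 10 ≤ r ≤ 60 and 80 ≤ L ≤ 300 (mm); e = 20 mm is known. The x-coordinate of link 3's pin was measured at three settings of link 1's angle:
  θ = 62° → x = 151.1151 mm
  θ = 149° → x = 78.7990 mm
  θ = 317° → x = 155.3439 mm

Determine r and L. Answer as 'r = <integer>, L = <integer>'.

constraint per measurement: (x − r cos θ)² + (r sin θ − e)² = L²
subtracting the θ₁ and θ₂ equations cancels the r² and L² terms:
r = (x₁² − x₂²) / (2[(x₁cos θ₁ + e sin θ₁) − (x₂cos θ₂ + e sin θ₂)]) = 57.0000 → r = 57
L² = (x₁ − r cos θ₁)² + (r sin θ₁ − e)² = 16384.0093 → L = 128.0000 → L = 128
check at θ₃=317°: x = 155.3439 (printed 155.3439) ✓

r = 57, L = 128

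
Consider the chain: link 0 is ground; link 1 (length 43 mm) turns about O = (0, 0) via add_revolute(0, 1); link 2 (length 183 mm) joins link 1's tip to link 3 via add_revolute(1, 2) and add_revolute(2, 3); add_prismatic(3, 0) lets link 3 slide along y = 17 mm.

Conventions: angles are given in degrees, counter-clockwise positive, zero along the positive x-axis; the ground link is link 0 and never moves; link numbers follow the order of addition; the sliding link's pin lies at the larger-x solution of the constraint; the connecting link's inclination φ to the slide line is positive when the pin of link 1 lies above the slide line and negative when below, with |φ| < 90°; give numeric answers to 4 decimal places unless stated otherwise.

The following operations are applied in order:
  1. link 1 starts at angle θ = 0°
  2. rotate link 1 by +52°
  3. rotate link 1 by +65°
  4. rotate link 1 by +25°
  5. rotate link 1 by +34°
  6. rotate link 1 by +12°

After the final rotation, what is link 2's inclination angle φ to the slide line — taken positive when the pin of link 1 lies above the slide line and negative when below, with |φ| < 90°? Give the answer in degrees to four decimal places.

geometry: r = 43 mm, L = 183 mm, e = 17 mm; θ starts at 0°
rotate link 1 by +52°: θ ← 0° +52° = 52°
rotate link 1 by +65°: θ ← 52° +65° = 117°
rotate link 1 by +25°: θ ← 117° +25° = 142°
rotate link 1 by +34°: θ ← 142° +34° = 176°
rotate link 1 by +12°: θ ← 176° +12° = 188°
h = r sin θ − e = -5.984443 − 17 = -22.984443
sin φ = h / L = -22.984443 / 183 = -0.12559805
φ = arcsin(-0.12559805) = -7.215294°

-7.2153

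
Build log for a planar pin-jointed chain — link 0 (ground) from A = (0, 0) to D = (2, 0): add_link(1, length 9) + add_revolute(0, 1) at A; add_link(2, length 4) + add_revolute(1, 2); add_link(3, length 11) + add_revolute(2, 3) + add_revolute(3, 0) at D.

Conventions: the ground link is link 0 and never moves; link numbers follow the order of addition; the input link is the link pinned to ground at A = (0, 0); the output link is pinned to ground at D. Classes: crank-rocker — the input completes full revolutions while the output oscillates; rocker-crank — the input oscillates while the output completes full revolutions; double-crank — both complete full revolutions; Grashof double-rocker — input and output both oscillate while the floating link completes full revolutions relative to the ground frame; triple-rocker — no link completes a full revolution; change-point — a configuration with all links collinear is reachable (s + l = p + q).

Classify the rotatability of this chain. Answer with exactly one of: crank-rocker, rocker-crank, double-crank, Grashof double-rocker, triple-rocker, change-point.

lengths: ground=2, input=9, coupler=4, output=11
sorted: s=2 (shortest), l=11 (longest), p+q=13
s + l = 13 vs p + q = 13
s + l = p + q → change-point (collinear configuration reachable)

change-point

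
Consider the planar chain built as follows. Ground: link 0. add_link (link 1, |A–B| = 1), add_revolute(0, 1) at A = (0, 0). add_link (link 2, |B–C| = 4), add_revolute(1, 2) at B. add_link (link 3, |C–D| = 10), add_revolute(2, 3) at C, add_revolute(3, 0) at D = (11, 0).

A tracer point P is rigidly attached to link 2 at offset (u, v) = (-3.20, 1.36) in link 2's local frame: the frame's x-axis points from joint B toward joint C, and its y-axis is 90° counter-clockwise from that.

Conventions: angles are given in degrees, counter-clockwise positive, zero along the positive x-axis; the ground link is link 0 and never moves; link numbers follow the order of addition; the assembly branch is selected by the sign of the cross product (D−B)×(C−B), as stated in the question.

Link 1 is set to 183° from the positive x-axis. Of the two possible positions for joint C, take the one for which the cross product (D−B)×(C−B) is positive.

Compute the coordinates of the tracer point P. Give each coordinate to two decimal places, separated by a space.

A=(0,0), D=(11.00,0)
B = A + 1.00·(cos183°, sin183°) = (-0.9986, -0.0523)
|BD| = 11.9987
circle(B,4.00) ∩ circle(D,10.00): a=2.4990, h=3.1233
  candidates: C₊=(1.4867,3.0818) cross=37.476; C₋=(1.5140,-3.1647) cross=-37.476
  branch + wants cross > 0 → take C=(1.4867,3.0818) (cross=37.476)
ex = (C−B)/|BC| = (0.6213,0.7835); ey = (-0.7835,0.6213)
P = B + -3.20·ex + 1.36·ey = (-4.0525,-1.7146)

-4.05 -1.71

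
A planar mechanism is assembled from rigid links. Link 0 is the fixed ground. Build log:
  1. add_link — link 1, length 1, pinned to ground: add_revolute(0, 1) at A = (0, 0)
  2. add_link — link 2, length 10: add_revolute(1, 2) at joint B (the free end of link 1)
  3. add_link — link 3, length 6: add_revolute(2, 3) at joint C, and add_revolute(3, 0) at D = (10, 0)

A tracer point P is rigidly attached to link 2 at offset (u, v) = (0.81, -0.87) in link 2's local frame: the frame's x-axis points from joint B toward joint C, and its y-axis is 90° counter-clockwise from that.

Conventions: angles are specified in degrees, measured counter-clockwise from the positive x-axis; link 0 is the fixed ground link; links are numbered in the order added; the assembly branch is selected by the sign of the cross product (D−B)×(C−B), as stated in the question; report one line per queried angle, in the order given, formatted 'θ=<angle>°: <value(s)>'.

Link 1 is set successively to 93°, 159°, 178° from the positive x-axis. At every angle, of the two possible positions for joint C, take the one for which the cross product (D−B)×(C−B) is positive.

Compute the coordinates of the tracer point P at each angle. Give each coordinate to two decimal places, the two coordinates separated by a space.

A=(0,0), D=(10.00,0)
θ=93°: B = A + 1.00·(cos93°, sin93°) = (-0.0523, 0.9986)
θ=93°: |BD| = 10.1018
θ=93°: circle(B,10.00) ∩ circle(D,6.00): a=8.2187, h=5.6968
θ=93°:   candidates: C₊=(8.6892,5.8551) cross=57.548; C₋=(7.5629,-5.4827) cross=-57.548
θ=93°:   branch + wants cross > 0 → take C=(8.6892,5.8551) (cross=57.548)
θ=93°: ex = (C−B)/|BC| = (0.8742,0.4856); ey = (-0.4856,0.8742)
θ=93°: P = B + 0.81·ex + -0.87·ey = (1.0782,0.6315)
θ=159°: B = A + 1.00·(cos159°, sin159°) = (-0.9336, 0.3584)
θ=159°: |BD| = 10.9395
θ=159°: circle(B,10.00) ∩ circle(D,6.00): a=8.3949, h=5.4337
θ=159°:   candidates: C₊=(7.6348,5.5142) cross=59.442; C₋=(7.2788,-5.3474) cross=-59.442
θ=159°:   branch + wants cross > 0 → take C=(7.6348,5.5142) (cross=59.442)
θ=159°: ex = (C−B)/|BC| = (0.8568,0.5156); ey = (-0.5156,0.8568)
θ=159°: P = B + 0.81·ex + -0.87·ey = (0.2090,0.0305)
θ=178°: B = A + 1.00·(cos178°, sin178°) = (-0.9994, 0.0349)
θ=178°: |BD| = 10.9994
θ=178°: circle(B,10.00) ∩ circle(D,6.00): a=8.4090, h=5.4120
θ=178°:   candidates: C₊=(7.4267,5.4202) cross=59.529; C₋=(7.3924,-5.4037) cross=-59.529
θ=178°:   branch + wants cross > 0 → take C=(7.4267,5.4202) (cross=59.529)
θ=178°: ex = (C−B)/|BC| = (0.8426,0.5385); ey = (-0.5385,0.8426)
θ=178°: P = B + 0.81·ex + -0.87·ey = (0.1516,-0.2620)

θ=93°: 1.08 0.63
θ=159°: 0.21 0.03
θ=178°: 0.15 -0.26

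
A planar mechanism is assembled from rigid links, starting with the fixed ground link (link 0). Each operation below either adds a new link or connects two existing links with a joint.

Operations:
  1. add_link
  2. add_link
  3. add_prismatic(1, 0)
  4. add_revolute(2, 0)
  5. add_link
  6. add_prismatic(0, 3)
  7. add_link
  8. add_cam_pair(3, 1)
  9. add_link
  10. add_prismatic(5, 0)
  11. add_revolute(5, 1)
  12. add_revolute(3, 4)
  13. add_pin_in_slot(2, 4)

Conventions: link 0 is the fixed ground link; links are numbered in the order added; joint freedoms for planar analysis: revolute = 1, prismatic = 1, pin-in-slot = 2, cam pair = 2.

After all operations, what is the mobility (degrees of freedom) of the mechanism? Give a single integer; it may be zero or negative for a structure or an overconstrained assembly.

ground; <1,0,0>
#1 <2,0,0>
#2 <3,0,0>
P:1↔0 J1 <3,1,0>
R:2↔0 J1 <3,2,0>
#3 <4,2,0>
P:0↔3 J1 <4,3,0>
#4 <5,3,0>
C:3↔1 J2 <5,3,1>
#5 <6,3,1>
P:5↔0 J1 <6,4,1>
R:5↔1 J1 <6,5,1>
R:3↔4 J1 <6,6,1>
PS:2↔4 J2 <6,6,2>
3×5 − 2×6 − 1×2 = 1

M = 1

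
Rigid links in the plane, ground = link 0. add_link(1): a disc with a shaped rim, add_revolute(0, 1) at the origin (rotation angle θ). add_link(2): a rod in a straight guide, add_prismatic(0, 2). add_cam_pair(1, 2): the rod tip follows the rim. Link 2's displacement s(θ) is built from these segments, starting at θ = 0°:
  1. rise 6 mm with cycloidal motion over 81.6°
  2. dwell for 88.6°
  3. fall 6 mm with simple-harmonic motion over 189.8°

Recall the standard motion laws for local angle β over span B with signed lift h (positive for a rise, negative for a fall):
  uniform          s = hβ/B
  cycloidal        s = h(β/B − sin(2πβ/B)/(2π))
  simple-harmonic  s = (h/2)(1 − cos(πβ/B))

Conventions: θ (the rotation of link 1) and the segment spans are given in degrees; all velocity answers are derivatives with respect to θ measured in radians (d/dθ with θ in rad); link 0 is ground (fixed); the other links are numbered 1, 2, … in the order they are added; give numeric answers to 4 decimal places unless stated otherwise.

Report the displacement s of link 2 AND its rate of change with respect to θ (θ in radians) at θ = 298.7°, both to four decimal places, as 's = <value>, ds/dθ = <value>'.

segment 1 (0° to 81.6°, cycloidal, h = 6) is passed completely: s = 0.0000 + (6) = 6.0000
segment 2 (81.6° to 170.2°, dwell): s unchanged at 6.0000
θ = 298.7° falls in segment 3 (170.2° to 360°, simple-harmonic, h = -6): β = 298.7 − 170.2 = 128.5°, B = 189.8°; Δs = -6/2·(1 − cos(π·0.6770)) = -4.5838; s = 6.0000 − 4.5838 = 1.4162
velocity in seg [170.2°–360°] (simple-harmonic), θ in radians: β = 128.5° = 2.2427 rad, B = 189.8° = 3.3126 rad; ds/dθ = (πh/(2B)) sin(πβ/B) = (π·(-6)/(2·3.3126)) sin(π·0.6770) = -2.416324 mm/rad

s = 1.4162, ds/dθ = -2.4163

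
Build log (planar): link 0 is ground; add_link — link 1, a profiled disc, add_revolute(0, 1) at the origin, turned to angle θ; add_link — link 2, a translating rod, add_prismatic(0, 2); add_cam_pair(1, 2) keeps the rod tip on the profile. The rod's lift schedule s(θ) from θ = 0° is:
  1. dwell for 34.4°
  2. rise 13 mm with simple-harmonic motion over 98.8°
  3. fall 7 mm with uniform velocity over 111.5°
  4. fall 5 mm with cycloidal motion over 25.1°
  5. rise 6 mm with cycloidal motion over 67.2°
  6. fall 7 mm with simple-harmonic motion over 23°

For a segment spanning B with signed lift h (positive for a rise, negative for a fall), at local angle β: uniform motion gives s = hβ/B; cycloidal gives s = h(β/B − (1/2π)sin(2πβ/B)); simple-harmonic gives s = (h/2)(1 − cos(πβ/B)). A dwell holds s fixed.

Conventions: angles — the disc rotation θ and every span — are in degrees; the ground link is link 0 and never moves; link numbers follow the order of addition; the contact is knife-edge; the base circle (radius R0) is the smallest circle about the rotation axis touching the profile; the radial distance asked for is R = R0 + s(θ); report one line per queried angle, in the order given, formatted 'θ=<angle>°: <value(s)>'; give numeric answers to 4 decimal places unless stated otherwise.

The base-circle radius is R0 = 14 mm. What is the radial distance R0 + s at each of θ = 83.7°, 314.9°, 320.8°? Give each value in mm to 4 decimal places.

seg 1 [0°–34.4°] dwell: s stays 0.0000
seg 2 [34.4°–133.2°] simple-harmonic, h=13: θ=83.7° here. β=49.3, B=98.8. 13/2·(1 − cos(π·0.4990)) = 6.4793 → s = 6.4793
seg 2 [34.4°–133.2°] simple-harmonic, h=13: full span → s += 13 → s = 13.0000
seg 3 [133.2°–244.7°] uniform, h=-7: full span → s += -7 → s = 6.0000
seg 4 [244.7°–269.8°] cycloidal, h=-5: full span → s += -5 → s = 1.0000
seg 5 [269.8°–337°] cycloidal, h=6: θ=314.9° here. β=45.1, B=67.2. 6·(0.6711 − sin(2π·0.6711)/(2π)) = 4.8668 → s = 5.8668
seg 5 [269.8°–337°] cycloidal, h=6: θ=320.8° here. β=51, B=67.2. 6·(0.7589 − sin(2π·0.7589)/(2π)) = 5.5070 → s = 6.5070
θ=83.7°: R = R0 + s = 14 + 6.4793 = 20.4793
θ=314.9°: R = R0 + s = 14 + 5.8668 = 19.8668
θ=320.8°: R = R0 + s = 14 + 6.5070 = 20.5070

θ=83.7°: 20.4793
θ=314.9°: 19.8668
θ=320.8°: 20.5070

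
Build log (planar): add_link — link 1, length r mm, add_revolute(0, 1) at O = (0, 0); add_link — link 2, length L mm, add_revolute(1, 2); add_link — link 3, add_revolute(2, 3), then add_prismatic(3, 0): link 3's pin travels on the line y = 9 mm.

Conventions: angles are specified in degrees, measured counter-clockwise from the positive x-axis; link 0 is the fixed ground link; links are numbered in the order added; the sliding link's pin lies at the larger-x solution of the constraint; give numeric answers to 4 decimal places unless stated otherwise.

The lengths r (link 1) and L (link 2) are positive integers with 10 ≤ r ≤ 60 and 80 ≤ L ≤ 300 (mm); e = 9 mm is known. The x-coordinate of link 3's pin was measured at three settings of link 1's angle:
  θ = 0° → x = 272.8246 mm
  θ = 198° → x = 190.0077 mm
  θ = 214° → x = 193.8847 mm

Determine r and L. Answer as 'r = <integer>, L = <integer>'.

constraint per measurement: (x − r cos θ)² + (r sin θ − e)² = L²
subtracting the θ₁ and θ₂ equations cancels the r² and L² terms:
r = (x₁² − x₂²) / (2[(x₁cos θ₁ + e sin θ₁) − (x₂cos θ₂ + e sin θ₂)]) = 42.0000 → r = 42
L² = (x₁ − r cos θ₁)² + (r sin θ₁ − e)² = 53360.9960 → L = 231.0000 → L = 231
check at θ₃=214°: x = 193.8847 (printed 193.8847) ✓

r = 42, L = 231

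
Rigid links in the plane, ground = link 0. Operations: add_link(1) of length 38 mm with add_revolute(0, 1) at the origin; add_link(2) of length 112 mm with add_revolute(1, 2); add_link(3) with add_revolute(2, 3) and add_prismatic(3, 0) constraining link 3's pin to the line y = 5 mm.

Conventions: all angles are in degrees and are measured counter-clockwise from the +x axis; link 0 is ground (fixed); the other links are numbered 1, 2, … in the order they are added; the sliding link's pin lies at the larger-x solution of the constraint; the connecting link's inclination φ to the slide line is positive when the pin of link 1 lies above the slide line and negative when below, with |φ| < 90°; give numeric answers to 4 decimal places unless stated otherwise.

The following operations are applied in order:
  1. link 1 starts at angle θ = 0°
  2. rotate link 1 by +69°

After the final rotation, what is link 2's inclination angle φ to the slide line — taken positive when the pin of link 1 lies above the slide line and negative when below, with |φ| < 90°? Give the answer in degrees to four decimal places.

geometry: r = 38 mm, L = 112 mm, e = 5 mm; θ starts at 0°
rotate link 1 by +69°: θ ← 0° +69° = 69°
h = r sin θ − e = 35.476056 − 5 = 30.476056
sin φ = h / L = 30.476056 / 112 = 0.27210764
φ = arcsin(0.27210764) = 15.789723°

15.7897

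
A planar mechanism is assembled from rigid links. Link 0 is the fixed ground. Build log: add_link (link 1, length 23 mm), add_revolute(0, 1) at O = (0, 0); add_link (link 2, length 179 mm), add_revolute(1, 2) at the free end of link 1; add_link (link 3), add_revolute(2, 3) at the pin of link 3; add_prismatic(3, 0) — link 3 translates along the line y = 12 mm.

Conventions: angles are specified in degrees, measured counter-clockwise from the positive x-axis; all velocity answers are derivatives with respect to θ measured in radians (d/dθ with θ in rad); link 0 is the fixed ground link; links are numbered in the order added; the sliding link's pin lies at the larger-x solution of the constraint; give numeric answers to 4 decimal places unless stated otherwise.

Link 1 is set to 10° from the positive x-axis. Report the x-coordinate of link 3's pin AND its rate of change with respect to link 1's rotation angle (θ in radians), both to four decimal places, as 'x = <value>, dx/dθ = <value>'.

geometry: r = 23 mm, L = 179 mm, e = 12 mm
crank pin P = (r cos θ, r sin θ) = (22.650578, 3.993908)
h = r sin θ − e = 3.993908 − 12 = -8.006092
x = r cos θ + √(L² − h²) = 22.650578 + 178.820867 = 201.471445
dx/dθ = −r sin θ − h·r cos θ/√(L² − h²) (θ in radians; h = -8.006092) = -2.979806

x = 201.4714, dx/dθ = -2.9798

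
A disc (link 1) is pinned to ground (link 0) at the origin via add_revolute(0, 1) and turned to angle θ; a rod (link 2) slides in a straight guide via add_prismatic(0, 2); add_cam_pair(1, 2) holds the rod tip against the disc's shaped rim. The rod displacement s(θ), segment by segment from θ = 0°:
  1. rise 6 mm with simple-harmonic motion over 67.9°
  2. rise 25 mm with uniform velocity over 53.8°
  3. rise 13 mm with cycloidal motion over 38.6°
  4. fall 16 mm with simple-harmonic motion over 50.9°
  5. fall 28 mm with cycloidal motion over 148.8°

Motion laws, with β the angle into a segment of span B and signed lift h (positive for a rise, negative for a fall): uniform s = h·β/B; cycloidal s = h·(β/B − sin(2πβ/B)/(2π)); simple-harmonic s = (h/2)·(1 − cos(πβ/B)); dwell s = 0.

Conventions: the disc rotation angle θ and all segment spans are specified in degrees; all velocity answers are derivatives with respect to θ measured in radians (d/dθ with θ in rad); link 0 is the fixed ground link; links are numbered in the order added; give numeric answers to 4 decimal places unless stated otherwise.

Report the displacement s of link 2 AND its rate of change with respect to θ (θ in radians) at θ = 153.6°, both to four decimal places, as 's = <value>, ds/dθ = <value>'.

segment 1 (0° to 67.9°, simple-harmonic, h = 6) is passed completely: s = 0.0000 + (6) = 6.0000
segment 2 (67.9° to 121.7°, uniform, h = 25) is passed completely: s = 6.0000 + (25) = 31.0000
θ = 153.6° falls in segment 3 (121.7° to 160.3°, cycloidal, h = 13): β = 153.6 − 121.7 = 31.9°, B = 38.6°; Δs = 13·(0.8264 − sin(2π·0.8264)/(2π)) = 12.5785; s = 31.0000 + 12.5785 = 43.5785
velocity in seg [121.7°–160.3°] (cycloidal), θ in radians: β = 31.9° = 0.5568 rad, B = 38.6° = 0.6737 rad; ds/dθ = (h/B)(1 − cos(2πβ/B)) = (13/0.6737)(1 − cos(2π·0.8264)) = 10.382502 mm/rad

s = 43.5785, ds/dθ = 10.3825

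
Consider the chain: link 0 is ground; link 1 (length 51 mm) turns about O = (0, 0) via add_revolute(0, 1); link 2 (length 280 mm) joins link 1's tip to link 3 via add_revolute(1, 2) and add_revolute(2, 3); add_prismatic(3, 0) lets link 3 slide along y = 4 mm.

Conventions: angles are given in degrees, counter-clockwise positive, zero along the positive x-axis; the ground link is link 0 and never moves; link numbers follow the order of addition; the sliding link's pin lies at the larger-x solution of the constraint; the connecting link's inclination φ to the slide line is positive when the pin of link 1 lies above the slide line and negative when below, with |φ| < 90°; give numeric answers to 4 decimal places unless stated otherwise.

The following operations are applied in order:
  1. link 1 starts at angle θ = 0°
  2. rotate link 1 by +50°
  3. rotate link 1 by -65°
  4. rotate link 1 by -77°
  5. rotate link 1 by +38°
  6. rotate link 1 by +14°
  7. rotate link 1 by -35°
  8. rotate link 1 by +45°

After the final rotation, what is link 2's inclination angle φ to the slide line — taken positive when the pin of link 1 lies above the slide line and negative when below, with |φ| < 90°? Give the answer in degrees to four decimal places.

geometry: r = 51 mm, L = 280 mm, e = 4 mm; θ starts at 0°
rotate link 1 by +50°: θ ← 0° +50° = 50°
rotate link 1 by -65°: θ ← 50° -65° = -15°
rotate link 1 by -77°: θ ← -15° -77° = -92°
rotate link 1 by +38°: θ ← -92° +38° = -54°
rotate link 1 by +14°: θ ← -54° +14° = -40°
rotate link 1 by -35°: θ ← -40° -35° = -75°
rotate link 1 by +45°: θ ← -75° +45° = -30°
h = r sin θ − e = -25.500000 − 4 = -29.500000
sin φ = h / L = -29.500000 / 280 = -0.10535714
φ = arcsin(-0.10535714) = -6.047743°

-6.0477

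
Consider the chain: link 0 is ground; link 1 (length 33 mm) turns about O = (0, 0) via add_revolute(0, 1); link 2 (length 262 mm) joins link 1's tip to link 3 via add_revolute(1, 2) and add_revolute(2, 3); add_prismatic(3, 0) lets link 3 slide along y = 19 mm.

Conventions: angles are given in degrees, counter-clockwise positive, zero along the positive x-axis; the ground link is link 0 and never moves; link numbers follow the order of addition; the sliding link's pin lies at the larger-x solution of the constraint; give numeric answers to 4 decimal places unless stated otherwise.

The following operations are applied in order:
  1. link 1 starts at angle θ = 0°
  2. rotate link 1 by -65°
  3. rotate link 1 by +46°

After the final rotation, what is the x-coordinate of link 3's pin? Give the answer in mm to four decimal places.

geometry: r = 33 mm, L = 262 mm, e = 19 mm; θ starts at 0°
rotate link 1 by -65°: θ ← 0° -65° = -65°
rotate link 1 by +46°: θ ← -65° +46° = -19°
crank pin P = (r cos θ, r sin θ) = (31.202113, -10.743749)
h = r sin θ − e = -10.743749 − 19 = -29.743749
x = r cos θ + √(L² − h²) = 31.202113 + 260.306184 = 291.508297

291.5083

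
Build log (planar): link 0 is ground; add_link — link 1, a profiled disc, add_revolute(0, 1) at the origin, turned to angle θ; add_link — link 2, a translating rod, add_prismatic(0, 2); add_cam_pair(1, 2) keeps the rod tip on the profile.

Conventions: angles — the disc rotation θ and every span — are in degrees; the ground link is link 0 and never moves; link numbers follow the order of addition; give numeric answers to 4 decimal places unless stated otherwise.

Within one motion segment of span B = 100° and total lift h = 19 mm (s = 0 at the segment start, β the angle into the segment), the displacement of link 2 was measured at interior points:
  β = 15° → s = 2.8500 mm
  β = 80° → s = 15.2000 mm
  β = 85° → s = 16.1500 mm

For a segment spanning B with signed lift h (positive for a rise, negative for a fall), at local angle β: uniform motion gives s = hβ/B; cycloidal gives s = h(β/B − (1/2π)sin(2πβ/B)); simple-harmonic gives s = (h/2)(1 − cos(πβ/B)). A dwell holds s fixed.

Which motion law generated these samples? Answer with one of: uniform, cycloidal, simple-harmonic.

candidates at β/B = r: uniform s = h·r (linear in β); cycloidal s = h·(r − sin(2πr)/(2π)); simple-harmonic s = (h/2)(1 − cos(πr))
β=15°: printed 2.8500 | uniform 2.8500, cycloidal 0.4036, simple-harmonic 1.0354
β=80°: printed 15.2000 | uniform 15.2000, cycloidal 18.0759, simple-harmonic 17.1857
β=85°: printed 16.1500 | uniform 16.1500, cycloidal 18.5964, simple-harmonic 17.9646
only one law matches every sample → uniform

uniform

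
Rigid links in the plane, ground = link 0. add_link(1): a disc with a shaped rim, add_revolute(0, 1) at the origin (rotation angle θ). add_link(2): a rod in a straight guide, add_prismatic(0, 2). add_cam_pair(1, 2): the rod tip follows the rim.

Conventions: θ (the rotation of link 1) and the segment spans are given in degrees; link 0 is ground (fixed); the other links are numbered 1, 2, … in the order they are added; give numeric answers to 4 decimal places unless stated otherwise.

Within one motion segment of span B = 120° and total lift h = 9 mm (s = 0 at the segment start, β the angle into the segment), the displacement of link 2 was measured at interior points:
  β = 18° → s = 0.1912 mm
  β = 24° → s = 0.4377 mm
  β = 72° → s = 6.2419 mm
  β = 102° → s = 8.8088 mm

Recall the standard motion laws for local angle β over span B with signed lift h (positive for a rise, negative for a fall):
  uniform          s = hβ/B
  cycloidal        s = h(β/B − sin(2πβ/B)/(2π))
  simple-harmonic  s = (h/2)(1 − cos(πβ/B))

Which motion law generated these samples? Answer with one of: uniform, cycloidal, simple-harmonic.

candidates at β/B = r: uniform s = h·r (linear in β); cycloidal s = h·(r − sin(2πr)/(2π)); simple-harmonic s = (h/2)(1 − cos(πr))
β=18°: printed 0.1912 | uniform 1.3500, cycloidal 0.1912, simple-harmonic 0.4905
β=24°: printed 0.4377 | uniform 1.8000, cycloidal 0.4377, simple-harmonic 0.8594
β=72°: printed 6.2419 | uniform 5.4000, cycloidal 6.2419, simple-harmonic 5.8906
β=102°: printed 8.8088 | uniform 7.6500, cycloidal 8.8088, simple-harmonic 8.5095
only one law matches every sample → cycloidal

cycloidal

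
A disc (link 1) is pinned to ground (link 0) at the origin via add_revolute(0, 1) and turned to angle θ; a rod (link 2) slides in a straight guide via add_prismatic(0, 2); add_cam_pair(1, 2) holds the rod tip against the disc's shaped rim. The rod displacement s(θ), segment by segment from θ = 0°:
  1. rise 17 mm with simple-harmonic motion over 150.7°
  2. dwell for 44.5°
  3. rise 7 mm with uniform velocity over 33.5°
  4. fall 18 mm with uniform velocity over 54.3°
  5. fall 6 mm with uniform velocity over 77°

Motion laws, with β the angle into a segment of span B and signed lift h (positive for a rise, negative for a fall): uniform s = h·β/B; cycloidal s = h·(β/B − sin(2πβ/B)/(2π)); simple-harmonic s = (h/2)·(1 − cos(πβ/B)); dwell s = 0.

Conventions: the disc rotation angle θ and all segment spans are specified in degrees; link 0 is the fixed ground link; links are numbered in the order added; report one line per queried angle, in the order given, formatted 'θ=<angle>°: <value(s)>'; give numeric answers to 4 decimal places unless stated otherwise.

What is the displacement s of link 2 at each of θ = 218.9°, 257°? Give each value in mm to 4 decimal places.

segment 1 (0° to 150.7°, simple-harmonic, h = 17) is passed completely: s = 0.0000 + (17) = 17.0000
segment 2 (150.7° to 195.2°, dwell): s unchanged at 17.0000
θ = 218.9° falls in segment 3 (195.2° to 228.7°, uniform, h = 7): β = 218.9 − 195.2 = 23.7°, B = 33.5°; Δs = 7·23.7/33.5 = 4.9522; s = 17.0000 + 4.9522 = 21.9522
segment 3 (195.2° to 228.7°, uniform, h = 7) is passed completely: s = 17.0000 + (7) = 24.0000
θ = 257° falls in segment 4 (228.7° to 283°, uniform, h = -18): β = 257 − 228.7 = 28.3°, B = 54.3°; Δs = -18·28.3/54.3 = -9.3812; s = 24.0000 − 9.3812 = 14.6188

θ=218.9°: 21.9522
θ=257°: 14.6188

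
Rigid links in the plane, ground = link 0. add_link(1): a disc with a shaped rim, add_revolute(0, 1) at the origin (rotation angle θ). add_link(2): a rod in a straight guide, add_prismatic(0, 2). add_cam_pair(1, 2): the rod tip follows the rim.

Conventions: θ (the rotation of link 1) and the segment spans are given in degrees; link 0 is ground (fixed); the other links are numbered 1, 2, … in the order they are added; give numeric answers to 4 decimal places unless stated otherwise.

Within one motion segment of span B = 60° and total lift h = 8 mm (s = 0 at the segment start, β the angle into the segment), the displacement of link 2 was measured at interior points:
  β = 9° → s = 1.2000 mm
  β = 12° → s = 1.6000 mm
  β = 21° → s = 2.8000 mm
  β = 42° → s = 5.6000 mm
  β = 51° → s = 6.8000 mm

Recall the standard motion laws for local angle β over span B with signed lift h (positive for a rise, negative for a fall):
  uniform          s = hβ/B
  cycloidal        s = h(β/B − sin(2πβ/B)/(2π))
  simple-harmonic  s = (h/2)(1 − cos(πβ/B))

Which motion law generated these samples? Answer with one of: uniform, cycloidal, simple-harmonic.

candidates at β/B = r: uniform s = h·r (linear in β); cycloidal s = h·(r − sin(2πr)/(2π)); simple-harmonic s = (h/2)(1 − cos(πr))
β=9°: printed 1.2000 | uniform 1.2000, cycloidal 0.1699, simple-harmonic 0.4360
β=12°: printed 1.6000 | uniform 1.6000, cycloidal 0.3891, simple-harmonic 0.7639
β=21°: printed 2.8000 | uniform 2.8000, cycloidal 1.7699, simple-harmonic 2.1840
β=42°: printed 5.6000 | uniform 5.6000, cycloidal 6.8109, simple-harmonic 6.3511
β=51°: printed 6.8000 | uniform 6.8000, cycloidal 7.8301, simple-harmonic 7.5640
only one law matches every sample → uniform

uniform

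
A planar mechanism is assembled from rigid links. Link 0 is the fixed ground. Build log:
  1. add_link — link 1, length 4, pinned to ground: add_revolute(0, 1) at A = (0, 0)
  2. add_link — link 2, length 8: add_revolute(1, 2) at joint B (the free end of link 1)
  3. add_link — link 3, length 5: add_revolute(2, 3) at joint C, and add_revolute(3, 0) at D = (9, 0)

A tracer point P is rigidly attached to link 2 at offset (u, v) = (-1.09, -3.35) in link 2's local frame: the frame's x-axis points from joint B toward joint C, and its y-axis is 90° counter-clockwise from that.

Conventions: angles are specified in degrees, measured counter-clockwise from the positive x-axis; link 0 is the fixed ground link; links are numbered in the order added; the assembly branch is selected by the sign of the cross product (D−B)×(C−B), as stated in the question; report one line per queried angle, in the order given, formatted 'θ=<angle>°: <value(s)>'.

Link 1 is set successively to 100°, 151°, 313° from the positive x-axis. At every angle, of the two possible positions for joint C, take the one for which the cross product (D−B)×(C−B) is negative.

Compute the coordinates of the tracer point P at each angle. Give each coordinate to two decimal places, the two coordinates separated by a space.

A=(0,0), D=(9.00,0)
θ=100°: B = A + 4.00·(cos100°, sin100°) = (-0.6946, 3.9392)
θ=100°: |BD| = 10.4644
θ=100°: circle(B,8.00) ∩ circle(D,5.00): a=7.0956, h=3.6948
θ=100°:   candidates: C₊=(7.2700,4.6912) cross=38.664; C₋=(4.4882,-2.1549) cross=-38.664
θ=100°:   branch - wants cross < 0 → take C=(4.4882,-2.1549) (cross=-38.664)
θ=100°: ex = (C−B)/|BC| = (0.6478,-0.7618); ey = (0.7618,0.6478)
θ=100°: P = B + -1.09·ex + -3.35·ey = (-3.9527,2.5993)
θ=151°: B = A + 4.00·(cos151°, sin151°) = (-3.4985, 1.9392)
θ=151°: |BD| = 12.6480
θ=151°: circle(B,8.00) ∩ circle(D,5.00): a=7.8658, h=1.4594
θ=151°:   candidates: C₊=(4.4980,2.1754) cross=18.459; C₋=(4.0505,-0.7089) cross=-18.459
θ=151°:   branch - wants cross < 0 → take C=(4.0505,-0.7089) (cross=-18.459)
θ=151°: ex = (C−B)/|BC| = (0.9436,-0.3310); ey = (0.3310,0.9436)
θ=151°: P = B + -1.09·ex + -3.35·ey = (-5.6359,-0.8611)
θ=313°: B = A + 4.00·(cos313°, sin313°) = (2.7280, -2.9254)
θ=313°: |BD| = 6.9207
θ=313°: circle(B,8.00) ∩ circle(D,5.00): a=6.2780, h=4.9585
θ=313°:   candidates: C₊=(6.3215,4.2221) cross=34.316; C₋=(10.5135,-4.7654) cross=-34.316
θ=313°:   branch - wants cross < 0 → take C=(10.5135,-4.7654) (cross=-34.316)
θ=313°: ex = (C−B)/|BC| = (0.9732,-0.2300); ey = (0.2300,0.9732)
θ=313°: P = B + -1.09·ex + -3.35·ey = (0.8967,-5.9349)

θ=100°: -3.95 2.60
θ=151°: -5.64 -0.86
θ=313°: 0.90 -5.93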